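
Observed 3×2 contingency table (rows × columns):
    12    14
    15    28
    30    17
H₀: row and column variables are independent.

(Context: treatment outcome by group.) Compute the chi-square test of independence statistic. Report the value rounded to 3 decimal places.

test statistic = 7.648

Row totals [26, 43, 47], col totals [57, 59], n=116
χ² = (12−12.78)²/12.78 + (14−13.22)²/13.22 + (15−21.13)²/21.13 + (28−21.87)²/21.87 + (30−23.09)²/23.09 + (17−23.91)²/23.91 = 7.6476
df = 2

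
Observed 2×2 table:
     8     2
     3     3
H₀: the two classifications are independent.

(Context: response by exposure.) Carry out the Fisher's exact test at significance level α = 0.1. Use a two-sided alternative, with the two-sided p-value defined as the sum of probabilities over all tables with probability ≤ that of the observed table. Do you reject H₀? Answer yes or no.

Margins: r₁=10, r₂=6, c₁=11, c₂=5, n=16
p_obs = C(10,8)·C(6,3)/C(16,11); sum pmf over tables with pmf ≤ p_obs
p-value (two-sided) = 0.29945
At α=0.1: p ≥ α → fail to reject H₀

reject H₀: no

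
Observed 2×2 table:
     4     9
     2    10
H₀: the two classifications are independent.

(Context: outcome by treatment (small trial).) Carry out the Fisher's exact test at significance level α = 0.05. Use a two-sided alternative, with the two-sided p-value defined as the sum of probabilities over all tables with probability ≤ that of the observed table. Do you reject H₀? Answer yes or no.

Margins: r₁=13, r₂=12, c₁=6, c₂=19, n=25
p_obs = C(13,4)·C(12,2)/C(25,6); sum pmf over tables with pmf ≤ p_obs
p-value (two-sided) = 0.64472
At α=0.05: p ≥ α → fail to reject H₀

reject H₀: no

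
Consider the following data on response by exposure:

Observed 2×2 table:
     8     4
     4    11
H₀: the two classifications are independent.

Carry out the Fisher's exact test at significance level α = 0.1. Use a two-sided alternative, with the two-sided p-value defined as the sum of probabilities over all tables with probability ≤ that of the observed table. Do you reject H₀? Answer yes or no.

Margins: r₁=12, r₂=15, c₁=12, c₂=15, n=27
p_obs = C(12,8)·C(15,4)/C(27,12); sum pmf over tables with pmf ≤ p_obs
p-value (two-sided) = 0.05740
At α=0.1: p < α → reject H₀

reject H₀: yes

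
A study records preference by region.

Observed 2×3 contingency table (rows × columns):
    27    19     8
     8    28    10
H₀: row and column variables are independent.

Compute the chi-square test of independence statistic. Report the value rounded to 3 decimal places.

test statistic = 11.695

Row totals [54, 46], col totals [35, 47, 18], n=100
χ² = (27−18.90)²/18.90 + (19−25.38)²/25.38 + (8−9.72)²/9.72 + (8−16.10)²/16.10 + (28−21.62)²/21.62 + (10−8.28)²/8.28 = 11.6948
df = 2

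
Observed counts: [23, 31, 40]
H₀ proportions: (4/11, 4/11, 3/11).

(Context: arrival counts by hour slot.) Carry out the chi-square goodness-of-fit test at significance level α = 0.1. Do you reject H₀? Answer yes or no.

n = 94; E_i = n·p_i = [34.18, 34.18, 25.64]
χ² = (23−34.18)²/34.18 + (31−34.18)²/34.18 + (40−25.64)²/25.64 = 12.0018
df = 2
p-value (upper-tail) = 0.00248
At α=0.1: p < α → reject H₀

reject H₀: yes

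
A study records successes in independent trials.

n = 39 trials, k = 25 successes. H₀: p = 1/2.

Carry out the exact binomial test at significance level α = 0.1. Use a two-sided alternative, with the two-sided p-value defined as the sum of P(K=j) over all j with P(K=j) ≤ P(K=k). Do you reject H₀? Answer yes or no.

Exact binomial: n=39, k=25, p₀=1/2=0.5000
P(X=j) = C(n,j)·p₀^j·(1−p₀)^(n−j); p = Σ P(X=j) over j with P(X=j) ≤ P(X=25)
p-value (two-sided) = 0.10813
At α=0.1: p ≥ α → fail to reject H₀

reject H₀: no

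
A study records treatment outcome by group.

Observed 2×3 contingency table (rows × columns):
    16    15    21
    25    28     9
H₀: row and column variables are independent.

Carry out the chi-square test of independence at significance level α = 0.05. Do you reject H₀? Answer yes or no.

Row totals [52, 62], col totals [41, 43, 30], n=114
χ² = (16−18.70)²/18.70 + (15−19.61)²/19.61 + (21−13.68)²/13.68 + (25−22.30)²/22.30 + (28−23.39)²/23.39 + (9−16.32)²/16.32 = 9.9049
df = 2
p-value (upper-tail) = 0.00707
At α=0.05: p < α → reject H₀

reject H₀: yes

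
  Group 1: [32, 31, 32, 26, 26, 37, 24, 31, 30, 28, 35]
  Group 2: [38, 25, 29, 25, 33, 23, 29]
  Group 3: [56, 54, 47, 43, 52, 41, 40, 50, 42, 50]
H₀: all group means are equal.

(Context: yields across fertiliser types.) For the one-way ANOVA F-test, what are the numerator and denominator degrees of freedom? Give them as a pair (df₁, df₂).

k = 3 groups, N = 28 total
df = (k−1, N−k) = (3−1, 28−3) = (2, 25)

degrees of freedom = [2, 25]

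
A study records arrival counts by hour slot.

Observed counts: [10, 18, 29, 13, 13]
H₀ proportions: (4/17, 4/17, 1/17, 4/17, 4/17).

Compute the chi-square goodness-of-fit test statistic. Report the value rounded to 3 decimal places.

n = 83; E_i = n·p_i = [19.53, 19.53, 4.88, 19.53, 19.53]
χ² = (10−19.53)²/19.53 + (18−19.53)²/19.53 + (29−4.88)²/4.88 + (13−19.53)²/19.53 + (13−19.53)²/19.53 = 128.2711
df = 4

test statistic = 128.271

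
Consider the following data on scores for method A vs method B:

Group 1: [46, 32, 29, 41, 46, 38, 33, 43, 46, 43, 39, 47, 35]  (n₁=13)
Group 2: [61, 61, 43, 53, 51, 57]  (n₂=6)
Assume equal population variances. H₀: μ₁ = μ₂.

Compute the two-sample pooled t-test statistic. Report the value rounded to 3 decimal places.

x̄₁=39.846, s₁=6.053, n₁=13
x̄₂=54.333, s₂=6.890, n₂=6
s_p² = [12·6.053² + 5·6.890²]/17 = 39.8250
SE = √(s_p²·(1/13+1/6)) = 3.1146
t = (39.846−54.333)/3.1146 = -4.6513
df = 17

test statistic = -4.651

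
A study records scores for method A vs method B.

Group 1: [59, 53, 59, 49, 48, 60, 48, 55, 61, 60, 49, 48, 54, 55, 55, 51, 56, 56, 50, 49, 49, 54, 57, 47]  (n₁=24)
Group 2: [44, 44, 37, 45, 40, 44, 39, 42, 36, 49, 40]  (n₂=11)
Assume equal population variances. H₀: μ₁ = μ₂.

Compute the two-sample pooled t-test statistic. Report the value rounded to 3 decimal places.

test statistic = 7.388

x̄₁=53.417, s₁=4.500, n₁=24
x̄₂=41.818, s₂=3.842, n₂=11
s_p² = [23·4.500² + 10·3.842²]/33 = 18.5900
SE = √(s_p²·(1/24+1/11)) = 1.5699
t = (53.417−41.818)/1.5699 = 7.3880
df = 33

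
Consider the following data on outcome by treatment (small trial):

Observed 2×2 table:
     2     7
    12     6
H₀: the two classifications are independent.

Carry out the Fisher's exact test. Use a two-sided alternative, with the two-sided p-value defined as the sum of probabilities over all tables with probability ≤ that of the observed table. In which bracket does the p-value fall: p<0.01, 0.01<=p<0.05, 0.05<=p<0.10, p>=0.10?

p-value bracket: 0.01<=p<0.05

Margins: r₁=9, r₂=18, c₁=14, c₂=13, n=27
p_obs = C(9,2)·C(18,12)/C(27,14); sum pmf over tables with pmf ≤ p_obs
p-value (two-sided) = 0.04607
→ bracket: 0.01<=p<0.05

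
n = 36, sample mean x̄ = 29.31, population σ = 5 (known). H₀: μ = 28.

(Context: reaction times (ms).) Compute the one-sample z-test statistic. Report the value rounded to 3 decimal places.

SE = σ/√n = 5/√36 = 0.8333
z = (x̄−μ₀)/SE = (29.31−28)/0.8333 = 1.5720

test statistic = 1.572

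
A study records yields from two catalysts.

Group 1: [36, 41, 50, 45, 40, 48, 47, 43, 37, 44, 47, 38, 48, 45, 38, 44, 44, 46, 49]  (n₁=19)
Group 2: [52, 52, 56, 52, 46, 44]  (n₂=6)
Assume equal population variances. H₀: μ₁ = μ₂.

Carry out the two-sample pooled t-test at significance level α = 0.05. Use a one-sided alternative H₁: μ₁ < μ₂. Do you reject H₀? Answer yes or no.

x̄₁=43.684, s₁=4.256, n₁=19
x̄₂=50.333, s₂=4.457, n₂=6
s_p² = [18·4.256² + 5·4.457²]/23 = 18.4973
SE = √(s_p²·(1/19+1/6)) = 2.0141
t = (43.684−50.333)/2.0141 = -3.3014
df = 23
p-value (one-sided, H₁ less) = 0.00156
At α=0.05: p < α → reject H₀

reject H₀: yes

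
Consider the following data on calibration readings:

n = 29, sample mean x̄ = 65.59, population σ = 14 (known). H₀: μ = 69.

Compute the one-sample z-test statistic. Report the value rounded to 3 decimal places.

test statistic = -1.312

SE = σ/√n = 14/√29 = 2.5997
z = (x̄−μ₀)/SE = (65.59−69)/2.5997 = -1.3117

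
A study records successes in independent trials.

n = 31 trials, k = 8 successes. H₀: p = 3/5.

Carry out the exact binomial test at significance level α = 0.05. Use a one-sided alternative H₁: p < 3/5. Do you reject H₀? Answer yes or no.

reject H₀: yes

Exact binomial: n=31, k=8, p₀=3/5=0.6000
P(X≤8) from Σ C(n,i)·p₀^i·(1−p₀)^(n−i)
p-value (one-sided, H₁ less) = 0.00012
At α=0.05: p < α → reject H₀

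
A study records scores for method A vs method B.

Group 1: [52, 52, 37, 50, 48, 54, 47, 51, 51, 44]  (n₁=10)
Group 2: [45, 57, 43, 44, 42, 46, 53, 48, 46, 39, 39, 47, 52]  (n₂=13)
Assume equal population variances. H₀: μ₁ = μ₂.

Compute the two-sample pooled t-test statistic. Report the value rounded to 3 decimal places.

test statistic = 1.088

x̄₁=48.600, s₁=4.993, n₁=10
x̄₂=46.231, s₂=5.310, n₂=13
s_p² = [9·4.993² + 12·5.310²]/21 = 26.7956
SE = √(s_p²·(1/10+1/13)) = 2.1773
t = (48.600−46.231)/2.1773 = 1.0881
df = 21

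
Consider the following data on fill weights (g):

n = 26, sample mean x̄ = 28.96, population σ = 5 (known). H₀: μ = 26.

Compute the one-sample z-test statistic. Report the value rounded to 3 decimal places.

SE = σ/√n = 5/√26 = 0.9806
z = (x̄−μ₀)/SE = (28.96−26)/0.9806 = 3.0186

test statistic = 3.019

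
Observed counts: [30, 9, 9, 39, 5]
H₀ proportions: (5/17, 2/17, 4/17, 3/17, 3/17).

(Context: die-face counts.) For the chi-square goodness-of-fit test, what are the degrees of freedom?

df = k − 1 = 5 − 1 = 4

degrees of freedom = 4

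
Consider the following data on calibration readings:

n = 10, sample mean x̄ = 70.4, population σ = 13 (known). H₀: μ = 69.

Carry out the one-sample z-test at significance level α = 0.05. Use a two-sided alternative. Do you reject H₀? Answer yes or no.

SE = σ/√n = 13/√10 = 4.1110
z = (x̄−μ₀)/SE = (70.4−69)/4.1110 = 0.3406
p-value (two-sided) = 0.73344
At α=0.05: p ≥ α → fail to reject H₀

reject H₀: no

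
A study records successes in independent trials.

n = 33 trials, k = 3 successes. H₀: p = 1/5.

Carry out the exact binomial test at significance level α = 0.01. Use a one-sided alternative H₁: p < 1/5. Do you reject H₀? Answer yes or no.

Exact binomial: n=33, k=3, p₀=1/5=0.2000
P(X≤3) from Σ C(n,i)·p₀^i·(1−p₀)^(n−i)
p-value (one-sided, H₁ less) = 0.08081
At α=0.01: p ≥ α → fail to reject H₀

reject H₀: no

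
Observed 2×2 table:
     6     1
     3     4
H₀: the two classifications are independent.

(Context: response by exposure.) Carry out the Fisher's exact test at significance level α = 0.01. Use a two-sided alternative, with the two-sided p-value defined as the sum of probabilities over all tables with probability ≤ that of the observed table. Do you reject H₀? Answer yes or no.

Margins: r₁=7, r₂=7, c₁=9, c₂=5, n=14
p_obs = C(7,6)·C(7,3)/C(14,9); sum pmf over tables with pmf ≤ p_obs
p-value (two-sided) = 0.26573
At α=0.01: p ≥ α → fail to reject H₀

reject H₀: no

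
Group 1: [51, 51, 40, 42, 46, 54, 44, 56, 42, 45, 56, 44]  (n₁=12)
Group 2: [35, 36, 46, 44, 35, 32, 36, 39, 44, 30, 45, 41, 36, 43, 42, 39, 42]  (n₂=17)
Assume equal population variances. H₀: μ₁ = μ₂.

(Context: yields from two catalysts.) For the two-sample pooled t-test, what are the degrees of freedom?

degrees of freedom = 27

df = n₁ + n₂ − 2 = 12 + 17 − 2 = 27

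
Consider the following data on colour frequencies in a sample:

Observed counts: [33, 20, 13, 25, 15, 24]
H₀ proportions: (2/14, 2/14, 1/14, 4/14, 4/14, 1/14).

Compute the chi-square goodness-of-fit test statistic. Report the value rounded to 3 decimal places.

test statistic = 53.292

n = 130; E_i = n·p_i = [18.57, 18.57, 9.29, 37.14, 37.14, 9.29]
χ² = (33−18.57)²/18.57 + (20−18.57)²/18.57 + (13−9.29)²/9.29 + (25−37.14)²/37.14 + (15−37.14)²/37.14 + (24−9.29)²/9.29 = 53.2923
df = 5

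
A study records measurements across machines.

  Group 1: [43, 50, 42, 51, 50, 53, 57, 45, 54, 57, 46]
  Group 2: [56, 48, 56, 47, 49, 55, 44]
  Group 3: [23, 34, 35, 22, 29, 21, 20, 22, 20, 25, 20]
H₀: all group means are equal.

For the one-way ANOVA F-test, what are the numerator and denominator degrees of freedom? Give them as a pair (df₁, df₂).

k = 3 groups, N = 29 total
df = (k−1, N−k) = (3−1, 29−3) = (2, 26)

degrees of freedom = [2, 26]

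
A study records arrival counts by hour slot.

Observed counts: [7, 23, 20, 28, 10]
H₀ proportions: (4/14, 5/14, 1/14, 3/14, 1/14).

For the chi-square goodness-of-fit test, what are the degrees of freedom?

degrees of freedom = 4

df = k − 1 = 5 − 1 = 4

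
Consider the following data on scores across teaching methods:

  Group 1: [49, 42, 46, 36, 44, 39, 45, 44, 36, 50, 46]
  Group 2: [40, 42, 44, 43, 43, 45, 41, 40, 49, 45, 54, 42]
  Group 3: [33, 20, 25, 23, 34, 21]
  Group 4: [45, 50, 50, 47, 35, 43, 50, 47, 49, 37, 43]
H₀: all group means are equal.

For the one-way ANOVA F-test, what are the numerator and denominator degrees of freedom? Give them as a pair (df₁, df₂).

degrees of freedom = [3, 36]

k = 4 groups, N = 40 total
df = (k−1, N−k) = (4−1, 40−4) = (3, 36)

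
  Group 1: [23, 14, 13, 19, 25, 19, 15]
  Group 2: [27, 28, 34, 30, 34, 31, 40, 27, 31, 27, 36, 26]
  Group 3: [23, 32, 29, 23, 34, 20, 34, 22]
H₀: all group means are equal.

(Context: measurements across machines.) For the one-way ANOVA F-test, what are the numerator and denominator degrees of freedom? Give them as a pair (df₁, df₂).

k = 3 groups, N = 27 total
df = (k−1, N−k) = (3−1, 27−3) = (2, 24)

degrees of freedom = [2, 24]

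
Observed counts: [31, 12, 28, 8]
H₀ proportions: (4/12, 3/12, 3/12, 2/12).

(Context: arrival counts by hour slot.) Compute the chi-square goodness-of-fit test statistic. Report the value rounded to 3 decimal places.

test statistic = 9.342

n = 79; E_i = n·p_i = [26.33, 19.75, 19.75, 13.17]
χ² = (31−26.33)²/26.33 + (12−19.75)²/19.75 + (28−19.75)²/19.75 + (8−13.17)²/13.17 = 9.3418
df = 3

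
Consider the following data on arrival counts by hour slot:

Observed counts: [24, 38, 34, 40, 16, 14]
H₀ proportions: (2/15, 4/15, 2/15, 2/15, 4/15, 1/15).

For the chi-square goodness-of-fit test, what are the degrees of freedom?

degrees of freedom = 5

df = k − 1 = 6 − 1 = 5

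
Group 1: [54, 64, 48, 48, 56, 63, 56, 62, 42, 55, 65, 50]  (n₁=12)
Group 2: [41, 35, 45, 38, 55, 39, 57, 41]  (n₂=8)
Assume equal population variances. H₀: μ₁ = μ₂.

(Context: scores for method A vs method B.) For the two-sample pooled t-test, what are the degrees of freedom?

df = n₁ + n₂ − 2 = 12 + 8 − 2 = 18

degrees of freedom = 18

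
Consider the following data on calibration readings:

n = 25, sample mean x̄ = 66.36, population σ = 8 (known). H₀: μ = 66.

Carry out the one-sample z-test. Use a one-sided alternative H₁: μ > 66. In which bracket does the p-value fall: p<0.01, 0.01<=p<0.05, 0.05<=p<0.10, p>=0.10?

SE = σ/√n = 8/√25 = 1.6000
z = (x̄−μ₀)/SE = (66.36−66)/1.6000 = 0.2250
p-value (one-sided, H₁ greater) = 0.41099
→ bracket: p>=0.10

p-value bracket: p>=0.10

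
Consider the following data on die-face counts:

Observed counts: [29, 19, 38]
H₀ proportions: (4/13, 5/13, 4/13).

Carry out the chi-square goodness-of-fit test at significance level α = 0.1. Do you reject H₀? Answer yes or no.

n = 86; E_i = n·p_i = [26.46, 33.08, 26.46]
χ² = (29−26.46)²/26.46 + (19−33.08)²/33.08 + (38−26.46)²/26.46 = 11.2657
df = 2
p-value (upper-tail) = 0.00358
At α=0.1: p < α → reject H₀

reject H₀: yes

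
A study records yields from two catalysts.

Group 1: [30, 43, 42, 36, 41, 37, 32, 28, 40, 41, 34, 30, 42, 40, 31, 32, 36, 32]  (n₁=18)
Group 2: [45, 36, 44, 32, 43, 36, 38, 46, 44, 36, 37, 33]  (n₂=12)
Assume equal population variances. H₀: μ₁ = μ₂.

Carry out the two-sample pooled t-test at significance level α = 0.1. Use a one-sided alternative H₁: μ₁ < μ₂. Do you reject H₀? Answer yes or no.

x̄₁=35.944, s₁=4.952, n₁=18
x̄₂=39.167, s₂=4.933, n₂=12
s_p² = [17·4.952² + 11·4.933²]/28 = 24.4504
SE = √(s_p²·(1/18+1/12)) = 1.8428
t = (35.944−39.167)/1.8428 = -1.7486
df = 28
p-value (one-sided, H₁ less) = 0.04566
At α=0.1: p < α → reject H₀

reject H₀: yes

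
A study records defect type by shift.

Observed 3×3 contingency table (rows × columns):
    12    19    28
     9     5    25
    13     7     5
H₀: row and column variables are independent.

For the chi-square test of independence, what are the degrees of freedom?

df = (r−1)(c−1) = (3−1)·(3−1) = 4

degrees of freedom = 4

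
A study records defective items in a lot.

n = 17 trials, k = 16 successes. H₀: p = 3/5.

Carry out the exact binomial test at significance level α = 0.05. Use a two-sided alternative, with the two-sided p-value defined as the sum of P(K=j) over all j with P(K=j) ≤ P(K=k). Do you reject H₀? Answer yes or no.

Exact binomial: n=17, k=16, p₀=3/5=0.6000
P(X=j) = C(n,j)·p₀^j·(1−p₀)^(n−j); p = Σ P(X=j) over j with P(X=j) ≤ P(X=16)
p-value (two-sided) = 0.00254
At α=0.05: p < α → reject H₀

reject H₀: yes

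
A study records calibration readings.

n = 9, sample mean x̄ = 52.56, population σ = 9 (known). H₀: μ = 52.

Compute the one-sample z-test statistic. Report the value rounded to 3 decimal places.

SE = σ/√n = 9/√9 = 3.0000
z = (x̄−μ₀)/SE = (52.56−52)/3.0000 = 0.1867

test statistic = 0.187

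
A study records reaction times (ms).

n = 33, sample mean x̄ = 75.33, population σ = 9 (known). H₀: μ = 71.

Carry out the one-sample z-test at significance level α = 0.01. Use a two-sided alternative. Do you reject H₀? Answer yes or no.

SE = σ/√n = 9/√33 = 1.5667
z = (x̄−μ₀)/SE = (75.33−71)/1.5667 = 2.7638
p-value (two-sided) = 0.00571
At α=0.01: p < α → reject H₀

reject H₀: yes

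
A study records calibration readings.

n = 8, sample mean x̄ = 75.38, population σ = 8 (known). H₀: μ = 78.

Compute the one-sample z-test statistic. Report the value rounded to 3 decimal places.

SE = σ/√n = 8/√8 = 2.8284
z = (x̄−μ₀)/SE = (75.38−78)/2.8284 = -0.9263

test statistic = -0.926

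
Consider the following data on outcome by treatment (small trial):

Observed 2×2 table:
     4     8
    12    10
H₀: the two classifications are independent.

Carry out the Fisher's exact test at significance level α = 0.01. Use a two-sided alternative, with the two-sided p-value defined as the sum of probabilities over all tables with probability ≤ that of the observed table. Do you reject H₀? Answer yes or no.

Margins: r₁=12, r₂=22, c₁=16, c₂=18, n=34
p_obs = C(12,4)·C(22,12)/C(34,16); sum pmf over tables with pmf ≤ p_obs
p-value (two-sided) = 0.29665
At α=0.01: p ≥ α → fail to reject H₀

reject H₀: no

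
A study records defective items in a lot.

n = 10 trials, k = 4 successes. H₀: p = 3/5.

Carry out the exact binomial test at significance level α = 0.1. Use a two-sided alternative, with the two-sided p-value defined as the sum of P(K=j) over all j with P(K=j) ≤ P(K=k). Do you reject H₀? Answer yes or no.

reject H₀: no

Exact binomial: n=10, k=4, p₀=3/5=0.6000
P(X=j) = C(n,j)·p₀^j·(1−p₀)^(n−j); p = Σ P(X=j) over j with P(X=j) ≤ P(X=4)
p-value (two-sided) = 0.21260
At α=0.1: p ≥ α → fail to reject H₀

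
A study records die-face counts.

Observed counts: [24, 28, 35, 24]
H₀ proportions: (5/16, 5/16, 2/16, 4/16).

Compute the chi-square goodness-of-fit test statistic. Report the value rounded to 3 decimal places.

n = 111; E_i = n·p_i = [34.69, 34.69, 13.88, 27.75]
χ² = (24−34.69)²/34.69 + (28−34.69)²/34.69 + (35−13.88)²/13.88 + (24−27.75)²/27.75 = 37.2523
df = 3

test statistic = 37.252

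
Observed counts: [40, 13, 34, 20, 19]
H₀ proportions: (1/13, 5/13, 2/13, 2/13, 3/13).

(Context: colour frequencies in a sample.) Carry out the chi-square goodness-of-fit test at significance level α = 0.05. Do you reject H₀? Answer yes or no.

n = 126; E_i = n·p_i = [9.69, 48.46, 19.38, 19.38, 29.08]
χ² = (40−9.69)²/9.69 + (13−48.46)²/48.46 + (34−19.38)²/19.38 + (20−19.38)²/19.38 + (19−29.08)²/29.08 = 135.2519
df = 4
p-value (upper-tail) = 0.00000
At α=0.05: p < α → reject H₀

reject H₀: yes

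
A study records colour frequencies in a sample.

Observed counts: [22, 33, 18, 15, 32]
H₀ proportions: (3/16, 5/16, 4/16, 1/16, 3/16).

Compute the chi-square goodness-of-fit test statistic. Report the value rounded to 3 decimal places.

test statistic = 16.862

n = 120; E_i = n·p_i = [22.50, 37.50, 30.00, 7.50, 22.50]
χ² = (22−22.50)²/22.50 + (33−37.50)²/37.50 + (18−30.00)²/30.00 + (15−7.50)²/7.50 + (32−22.50)²/22.50 = 16.8622
df = 4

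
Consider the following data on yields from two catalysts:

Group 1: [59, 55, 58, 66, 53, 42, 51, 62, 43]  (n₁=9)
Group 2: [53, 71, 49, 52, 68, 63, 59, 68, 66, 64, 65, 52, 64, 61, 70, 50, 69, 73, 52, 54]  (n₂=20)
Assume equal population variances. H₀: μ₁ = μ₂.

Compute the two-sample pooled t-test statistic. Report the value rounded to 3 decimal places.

x̄₁=54.333, s₁=8.093, n₁=9
x̄₂=61.150, s₂=7.862, n₂=20
s_p² = [8·8.093² + 19·7.862²]/27 = 62.9093
SE = √(s_p²·(1/9+1/20)) = 3.1836
t = (54.333−61.150)/3.1836 = -2.1412
df = 27

test statistic = -2.141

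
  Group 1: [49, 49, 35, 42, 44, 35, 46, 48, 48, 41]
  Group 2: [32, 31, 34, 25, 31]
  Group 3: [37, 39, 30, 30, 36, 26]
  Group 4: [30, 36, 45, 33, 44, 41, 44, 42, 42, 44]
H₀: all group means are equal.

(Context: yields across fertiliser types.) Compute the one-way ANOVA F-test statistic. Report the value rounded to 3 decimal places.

Group means [43.70, 30.60, 33.00, 40.10], grand mean 38.355
SSB = Σnᵢ(x̄ᵢ−x̄)² = 788.897; SSW = ΣΣ(x−x̄ᵢ)² = 680.200
MSB = 788.897/3 = 262.9656; MSW = 680.200/27 = 25.1926
F = MSB/MSW = 10.4382
df = (3, 27)

test statistic = 10.438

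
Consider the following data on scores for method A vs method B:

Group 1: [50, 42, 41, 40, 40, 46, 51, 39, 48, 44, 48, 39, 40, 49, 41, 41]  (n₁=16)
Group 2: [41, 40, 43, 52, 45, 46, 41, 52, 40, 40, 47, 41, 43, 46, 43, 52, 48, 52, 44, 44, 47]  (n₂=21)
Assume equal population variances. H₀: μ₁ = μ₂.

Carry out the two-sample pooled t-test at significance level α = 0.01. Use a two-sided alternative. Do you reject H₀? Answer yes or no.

reject H₀: no

x̄₁=43.688, s₁=4.270, n₁=16
x̄₂=45.095, s₂=4.194, n₂=21
s_p² = [15·4.270² + 20·4.194²]/35 = 17.8642
SE = √(s_p²·(1/16+1/21)) = 1.4026
t = (43.688−45.095)/1.4026 = -1.0037
df = 35
p-value (two-sided) = 0.32242
At α=0.01: p ≥ α → fail to reject H₀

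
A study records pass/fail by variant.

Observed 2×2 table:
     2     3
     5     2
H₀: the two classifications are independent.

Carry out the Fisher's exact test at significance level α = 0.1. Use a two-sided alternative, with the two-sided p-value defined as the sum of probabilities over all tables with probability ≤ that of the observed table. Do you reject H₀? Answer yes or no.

Margins: r₁=5, r₂=7, c₁=7, c₂=5, n=12
p_obs = C(5,2)·C(7,5)/C(12,7); sum pmf over tables with pmf ≤ p_obs
p-value (two-sided) = 0.55808
At α=0.1: p ≥ α → fail to reject H₀

reject H₀: no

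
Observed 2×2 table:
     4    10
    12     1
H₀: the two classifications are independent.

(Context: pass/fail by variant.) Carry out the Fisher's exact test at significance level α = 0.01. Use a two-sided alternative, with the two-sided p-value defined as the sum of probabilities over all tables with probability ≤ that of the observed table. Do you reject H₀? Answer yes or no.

reject H₀: yes

Margins: r₁=14, r₂=13, c₁=16, c₂=11, n=27
p_obs = C(14,4)·C(13,12)/C(27,16); sum pmf over tables with pmf ≤ p_obs
p-value (two-sided) = 0.00134
At α=0.01: p < α → reject H₀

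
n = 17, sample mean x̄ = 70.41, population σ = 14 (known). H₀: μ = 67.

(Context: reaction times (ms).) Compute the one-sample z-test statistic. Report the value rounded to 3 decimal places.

SE = σ/√n = 14/√17 = 3.3955
z = (x̄−μ₀)/SE = (70.41−67)/3.3955 = 1.0043

test statistic = 1.004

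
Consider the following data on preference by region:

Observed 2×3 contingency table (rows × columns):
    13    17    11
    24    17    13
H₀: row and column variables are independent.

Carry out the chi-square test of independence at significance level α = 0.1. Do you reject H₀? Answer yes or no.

Row totals [41, 54], col totals [37, 34, 24], n=95
χ² = (13−15.97)²/15.97 + (17−14.67)²/14.67 + (11−10.36)²/10.36 + (24−21.03)²/21.03 + (17−19.33)²/19.33 + (13−13.64)²/13.64 = 1.6896
df = 2
p-value (upper-tail) = 0.42964
At α=0.1: p ≥ α → fail to reject H₀

reject H₀: no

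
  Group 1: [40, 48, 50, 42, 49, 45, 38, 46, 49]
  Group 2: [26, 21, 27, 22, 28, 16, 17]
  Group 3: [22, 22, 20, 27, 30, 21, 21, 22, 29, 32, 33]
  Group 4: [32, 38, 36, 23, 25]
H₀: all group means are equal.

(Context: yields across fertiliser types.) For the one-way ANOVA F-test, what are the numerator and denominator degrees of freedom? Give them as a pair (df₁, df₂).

k = 4 groups, N = 32 total
df = (k−1, N−k) = (4−1, 32−4) = (3, 28)

degrees of freedom = [3, 28]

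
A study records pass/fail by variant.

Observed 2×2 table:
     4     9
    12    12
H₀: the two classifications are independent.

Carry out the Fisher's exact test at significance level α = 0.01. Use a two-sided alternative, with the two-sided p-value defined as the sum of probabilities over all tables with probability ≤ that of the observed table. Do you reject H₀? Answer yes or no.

reject H₀: no

Margins: r₁=13, r₂=24, c₁=16, c₂=21, n=37
p_obs = C(13,4)·C(24,12)/C(37,16); sum pmf over tables with pmf ≤ p_obs
p-value (two-sided) = 0.31486
At α=0.01: p ≥ α → fail to reject H₀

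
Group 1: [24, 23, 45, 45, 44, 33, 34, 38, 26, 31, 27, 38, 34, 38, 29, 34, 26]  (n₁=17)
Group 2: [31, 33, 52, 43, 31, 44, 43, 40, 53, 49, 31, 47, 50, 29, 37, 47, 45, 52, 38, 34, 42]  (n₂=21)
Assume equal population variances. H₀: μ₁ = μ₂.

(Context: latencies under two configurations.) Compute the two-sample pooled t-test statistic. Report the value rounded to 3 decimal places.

x̄₁=33.471, s₁=7.151, n₁=17
x̄₂=41.476, s₂=7.795, n₂=21
s_p² = [16·7.151² + 20·7.795²]/36 = 56.4854
SE = √(s_p²·(1/17+1/21)) = 2.4520
t = (33.471−41.476)/2.4520 = -3.2649
df = 36

test statistic = -3.265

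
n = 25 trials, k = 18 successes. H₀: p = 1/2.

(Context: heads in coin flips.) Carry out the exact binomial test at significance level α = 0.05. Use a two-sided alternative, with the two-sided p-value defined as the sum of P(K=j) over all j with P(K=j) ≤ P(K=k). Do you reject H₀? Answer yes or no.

Exact binomial: n=25, k=18, p₀=1/2=0.5000
P(X=j) = C(n,j)·p₀^j·(1−p₀)^(n−j); p = Σ P(X=j) over j with P(X=j) ≤ P(X=18)
p-value (two-sided) = 0.04329
At α=0.05: p < α → reject H₀

reject H₀: yes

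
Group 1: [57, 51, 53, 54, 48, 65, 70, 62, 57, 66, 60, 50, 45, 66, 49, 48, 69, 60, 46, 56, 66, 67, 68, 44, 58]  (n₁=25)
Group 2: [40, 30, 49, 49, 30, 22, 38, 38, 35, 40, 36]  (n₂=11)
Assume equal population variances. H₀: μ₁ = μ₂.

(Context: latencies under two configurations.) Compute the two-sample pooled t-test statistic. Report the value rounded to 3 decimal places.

test statistic = 6.873

x̄₁=57.400, s₁=8.297, n₁=25
x̄₂=37.000, s₂=7.975, n₂=11
s_p² = [24·8.297² + 10·7.975²]/34 = 67.2941
SE = √(s_p²·(1/25+1/11)) = 2.9681
t = (57.400−37.000)/2.9681 = 6.8732
df = 34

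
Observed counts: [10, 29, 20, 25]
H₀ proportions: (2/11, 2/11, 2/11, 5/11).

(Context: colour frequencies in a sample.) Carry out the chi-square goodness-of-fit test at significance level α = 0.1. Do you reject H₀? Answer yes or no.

n = 84; E_i = n·p_i = [15.27, 15.27, 15.27, 38.18]
χ² = (10−15.27)²/15.27 + (29−15.27)²/15.27 + (20−15.27)²/15.27 + (25−38.18)²/38.18 = 20.1726
df = 3
p-value (upper-tail) = 0.00016
At α=0.1: p < α → reject H₀

reject H₀: yes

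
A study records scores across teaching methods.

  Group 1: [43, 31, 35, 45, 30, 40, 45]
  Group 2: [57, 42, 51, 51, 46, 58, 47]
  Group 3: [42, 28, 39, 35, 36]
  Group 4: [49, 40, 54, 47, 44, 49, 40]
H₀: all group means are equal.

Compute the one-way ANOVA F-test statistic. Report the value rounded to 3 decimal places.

test statistic = 8.460

Group means [38.43, 50.29, 36.00, 46.14], grand mean 43.231
SSB = Σnᵢ(x̄ᵢ−x̄)² = 830.615; SSW = ΣΣ(x−x̄ᵢ)² = 720.000
MSB = 830.615/3 = 276.8718; MSW = 720.000/22 = 32.7273
F = MSB/MSW = 8.4600
df = (3, 22)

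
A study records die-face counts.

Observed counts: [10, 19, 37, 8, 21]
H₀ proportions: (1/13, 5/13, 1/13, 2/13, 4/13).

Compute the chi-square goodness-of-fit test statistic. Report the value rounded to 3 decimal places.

n = 95; E_i = n·p_i = [7.31, 36.54, 7.31, 14.62, 29.23]
χ² = (10−7.31)²/7.31 + (19−36.54)²/36.54 + (37−7.31)²/7.31 + (8−14.62)²/14.62 + (21−29.23)²/29.23 = 135.3668
df = 4

test statistic = 135.367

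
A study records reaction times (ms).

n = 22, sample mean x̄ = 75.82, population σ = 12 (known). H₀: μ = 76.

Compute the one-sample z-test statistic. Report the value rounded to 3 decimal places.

SE = σ/√n = 12/√22 = 2.5584
z = (x̄−μ₀)/SE = (75.82−76)/2.5584 = -0.0704

test statistic = -0.070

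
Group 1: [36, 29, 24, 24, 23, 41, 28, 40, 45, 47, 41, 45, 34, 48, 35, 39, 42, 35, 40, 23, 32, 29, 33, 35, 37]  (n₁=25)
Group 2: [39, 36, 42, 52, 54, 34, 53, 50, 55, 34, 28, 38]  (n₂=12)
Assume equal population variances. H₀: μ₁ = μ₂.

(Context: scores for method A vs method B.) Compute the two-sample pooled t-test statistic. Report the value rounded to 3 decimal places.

test statistic = -2.618

x̄₁=35.400, s₁=7.544, n₁=25
x̄₂=42.917, s₂=9.405, n₂=12
s_p² = [24·7.544² + 11·9.405²]/35 = 66.8262
SE = √(s_p²·(1/25+1/12)) = 2.8709
t = (35.400−42.917)/2.8709 = -2.6183
df = 35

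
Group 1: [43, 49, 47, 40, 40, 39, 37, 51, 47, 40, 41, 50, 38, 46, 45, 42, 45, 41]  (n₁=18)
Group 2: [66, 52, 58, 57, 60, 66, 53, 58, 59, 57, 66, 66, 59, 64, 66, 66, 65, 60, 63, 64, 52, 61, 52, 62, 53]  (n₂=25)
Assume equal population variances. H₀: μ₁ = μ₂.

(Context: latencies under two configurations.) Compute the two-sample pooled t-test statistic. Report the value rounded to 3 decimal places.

test statistic = -11.529

x̄₁=43.389, s₁=4.258, n₁=18
x̄₂=60.200, s₂=5.017, n₂=25
s_p² = [17·4.258² + 24·5.017²]/41 = 22.2507
SE = √(s_p²·(1/18+1/25)) = 1.4581
t = (43.389−60.200)/1.4581 = -11.5291
df = 41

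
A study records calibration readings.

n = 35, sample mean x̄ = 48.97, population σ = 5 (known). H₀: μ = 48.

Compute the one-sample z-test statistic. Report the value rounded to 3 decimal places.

SE = σ/√n = 5/√35 = 0.8452
z = (x̄−μ₀)/SE = (48.97−48)/0.8452 = 1.1477

test statistic = 1.148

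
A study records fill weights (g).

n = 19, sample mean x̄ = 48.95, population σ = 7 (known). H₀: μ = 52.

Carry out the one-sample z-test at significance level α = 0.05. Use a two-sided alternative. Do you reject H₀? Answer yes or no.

SE = σ/√n = 7/√19 = 1.6059
z = (x̄−μ₀)/SE = (48.95−52)/1.6059 = -1.8992
p-value (two-sided) = 0.05753
At α=0.05: p ≥ α → fail to reject H₀

reject H₀: no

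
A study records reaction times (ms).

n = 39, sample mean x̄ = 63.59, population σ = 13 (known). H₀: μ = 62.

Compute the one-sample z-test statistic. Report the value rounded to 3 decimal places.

SE = σ/√n = 13/√39 = 2.0817
z = (x̄−μ₀)/SE = (63.59−62)/2.0817 = 0.7638

test statistic = 0.764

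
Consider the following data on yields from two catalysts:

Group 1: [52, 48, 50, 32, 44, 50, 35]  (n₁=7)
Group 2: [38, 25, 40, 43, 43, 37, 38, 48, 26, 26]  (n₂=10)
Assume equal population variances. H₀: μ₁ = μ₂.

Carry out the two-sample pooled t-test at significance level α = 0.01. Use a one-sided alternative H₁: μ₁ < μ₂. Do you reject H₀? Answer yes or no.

reject H₀: no

x̄₁=44.429, s₁=7.913, n₁=7
x̄₂=36.400, s₂=8.072, n₂=10
s_p² = [6·7.913² + 9·8.072²]/15 = 64.1410
SE = √(s_p²·(1/7+1/10)) = 3.9468
t = (44.429−36.400)/3.9468 = 2.0342
df = 15
p-value (one-sided, H₁ less) = 0.97000
At α=0.01: p ≥ α → fail to reject H₀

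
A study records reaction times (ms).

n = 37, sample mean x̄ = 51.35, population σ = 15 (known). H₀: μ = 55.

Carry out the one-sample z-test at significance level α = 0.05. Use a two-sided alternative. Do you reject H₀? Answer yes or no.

SE = σ/√n = 15/√37 = 2.4660
z = (x̄−μ₀)/SE = (51.35−55)/2.4660 = -1.4801
p-value (two-sided) = 0.13884
At α=0.05: p ≥ α → fail to reject H₀

reject H₀: no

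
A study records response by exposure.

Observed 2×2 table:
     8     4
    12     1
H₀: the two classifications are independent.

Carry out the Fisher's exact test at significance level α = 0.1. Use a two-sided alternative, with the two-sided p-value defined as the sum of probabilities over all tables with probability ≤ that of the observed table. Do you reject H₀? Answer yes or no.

reject H₀: no

Margins: r₁=12, r₂=13, c₁=20, c₂=5, n=25
p_obs = C(12,8)·C(13,12)/C(25,20); sum pmf over tables with pmf ≤ p_obs
p-value (two-sided) = 0.16025
At α=0.1: p ≥ α → fail to reject H₀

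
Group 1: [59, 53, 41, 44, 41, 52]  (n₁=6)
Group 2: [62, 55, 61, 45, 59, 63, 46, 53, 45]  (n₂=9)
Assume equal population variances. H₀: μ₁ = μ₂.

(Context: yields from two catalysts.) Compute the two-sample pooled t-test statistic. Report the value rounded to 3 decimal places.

test statistic = -1.528

x̄₁=48.333, s₁=7.421, n₁=6
x̄₂=54.333, s₂=7.467, n₂=9
s_p² = [5·7.421² + 8·7.467²]/13 = 55.4872
SE = √(s_p²·(1/6+1/9)) = 3.9260
t = (48.333−54.333)/3.9260 = -1.5283
df = 13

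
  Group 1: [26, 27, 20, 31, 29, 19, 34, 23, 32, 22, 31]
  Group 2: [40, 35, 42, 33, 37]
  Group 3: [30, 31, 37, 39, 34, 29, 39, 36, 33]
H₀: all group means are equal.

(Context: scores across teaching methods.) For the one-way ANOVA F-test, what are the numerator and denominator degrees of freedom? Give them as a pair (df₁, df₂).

k = 3 groups, N = 25 total
df = (k−1, N−k) = (3−1, 25−3) = (2, 22)

degrees of freedom = [2, 22]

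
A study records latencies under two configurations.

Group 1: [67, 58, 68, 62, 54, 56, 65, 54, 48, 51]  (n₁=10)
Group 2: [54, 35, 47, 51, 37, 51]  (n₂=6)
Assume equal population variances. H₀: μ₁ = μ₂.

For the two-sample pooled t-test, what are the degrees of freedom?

degrees of freedom = 14

df = n₁ + n₂ − 2 = 10 + 6 − 2 = 14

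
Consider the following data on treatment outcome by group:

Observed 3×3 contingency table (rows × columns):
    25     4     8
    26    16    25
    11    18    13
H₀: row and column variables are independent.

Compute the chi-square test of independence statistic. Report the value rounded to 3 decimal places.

Row totals [37, 67, 42], col totals [62, 38, 46], n=146
χ² = (25−15.71)²/15.71 + (4−9.63)²/9.63 + (8−11.66)²/11.66 + (26−28.45)²/28.45 + (16−17.44)²/17.44 + (25−21.11)²/21.11 + (11−17.84)²/17.84 + (18−10.93)²/10.93 + (13−13.23)²/13.23 = 18.1706
df = 4

test statistic = 18.171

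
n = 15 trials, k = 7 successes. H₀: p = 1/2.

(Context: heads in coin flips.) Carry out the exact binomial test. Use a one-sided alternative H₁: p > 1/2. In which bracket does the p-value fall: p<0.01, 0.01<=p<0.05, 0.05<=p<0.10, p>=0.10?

p-value bracket: p>=0.10

Exact binomial: n=15, k=7, p₀=1/2=0.5000
P(X≥7) from Σ C(n,i)·p₀^i·(1−p₀)^(n−i)
p-value (one-sided, H₁ greater) = 0.69638
→ bracket: p>=0.10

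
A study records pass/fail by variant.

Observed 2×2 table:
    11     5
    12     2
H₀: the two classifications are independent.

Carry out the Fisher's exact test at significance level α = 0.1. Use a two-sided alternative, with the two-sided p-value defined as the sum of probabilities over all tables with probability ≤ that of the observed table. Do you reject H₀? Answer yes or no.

reject H₀: no

Margins: r₁=16, r₂=14, c₁=23, c₂=7, n=30
p_obs = C(16,11)·C(14,12)/C(30,23); sum pmf over tables with pmf ≤ p_obs
p-value (two-sided) = 0.39923
At α=0.1: p ≥ α → fail to reject H₀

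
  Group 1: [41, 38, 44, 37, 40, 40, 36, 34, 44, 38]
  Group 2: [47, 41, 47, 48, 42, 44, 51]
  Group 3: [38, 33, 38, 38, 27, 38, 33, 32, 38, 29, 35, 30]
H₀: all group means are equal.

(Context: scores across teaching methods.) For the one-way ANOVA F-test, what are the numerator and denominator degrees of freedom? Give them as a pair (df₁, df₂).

k = 3 groups, N = 29 total
df = (k−1, N−k) = (3−1, 29−3) = (2, 26)

degrees of freedom = [2, 26]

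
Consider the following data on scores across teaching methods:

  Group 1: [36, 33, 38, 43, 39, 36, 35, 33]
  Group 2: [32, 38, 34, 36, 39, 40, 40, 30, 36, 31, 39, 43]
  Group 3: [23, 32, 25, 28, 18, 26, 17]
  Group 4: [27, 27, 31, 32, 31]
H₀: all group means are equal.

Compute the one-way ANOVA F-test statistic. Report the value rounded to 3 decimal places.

Group means [36.62, 36.50, 24.14, 29.60], grand mean 32.750
SSB = Σnᵢ(x̄ᵢ−x̄)² = 857.068; SSW = ΣΣ(x−x̄ᵢ)² = 452.932
MSB = 857.068/3 = 285.6893; MSW = 452.932/28 = 16.1761
F = MSB/MSW = 17.6611
df = (3, 28)

test statistic = 17.661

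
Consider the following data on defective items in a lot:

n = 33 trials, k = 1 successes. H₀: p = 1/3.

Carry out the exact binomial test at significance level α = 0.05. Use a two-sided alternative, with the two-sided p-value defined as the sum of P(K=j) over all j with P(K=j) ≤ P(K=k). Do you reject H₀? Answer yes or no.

reject H₀: yes

Exact binomial: n=33, k=1, p₀=1/3=0.3333
P(X=j) = C(n,j)·p₀^j·(1−p₀)^(n−j); p = Σ P(X=j) over j with P(X=j) ≤ P(X=1)
p-value (two-sided) = 0.00005
At α=0.05: p < α → reject H₀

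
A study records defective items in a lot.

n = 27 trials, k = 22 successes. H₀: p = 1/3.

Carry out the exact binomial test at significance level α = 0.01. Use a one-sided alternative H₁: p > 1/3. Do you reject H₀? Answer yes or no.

Exact binomial: n=27, k=22, p₀=1/3=0.3333
P(X≥22) from Σ C(n,i)·p₀^i·(1−p₀)^(n−i)
p-value (one-sided, H₁ greater) = 0.00000
At α=0.01: p < α → reject H₀

reject H₀: yes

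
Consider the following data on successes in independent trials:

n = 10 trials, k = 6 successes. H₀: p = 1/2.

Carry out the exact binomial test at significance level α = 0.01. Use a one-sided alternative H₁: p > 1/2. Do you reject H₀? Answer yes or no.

Exact binomial: n=10, k=6, p₀=1/2=0.5000
P(X≥6) from Σ C(n,i)·p₀^i·(1−p₀)^(n−i)
p-value (one-sided, H₁ greater) = 0.37695
At α=0.01: p ≥ α → fail to reject H₀

reject H₀: no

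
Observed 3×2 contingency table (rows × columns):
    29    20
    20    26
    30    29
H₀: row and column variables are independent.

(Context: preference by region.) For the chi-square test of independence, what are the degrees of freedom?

degrees of freedom = 2

df = (r−1)(c−1) = (3−1)·(2−1) = 2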